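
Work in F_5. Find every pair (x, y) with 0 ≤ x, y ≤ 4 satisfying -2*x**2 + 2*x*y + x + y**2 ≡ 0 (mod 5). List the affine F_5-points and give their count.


Affine F_5-points: {(0, 0), (2, 3), (3, 0), (3, 4), (4, 3), (4, 4)}; count = 6.

For each of the 25 pairs (x, y) ∈ F_5², evaluate f(x, y) mod 5. Record the zeros.
  x = 0: [0↦0, 1↦1, 2↦4, 3↦4, 4↦1]  zeros at y ∈ {0}
  x = 1: [0↦4, 1↦2, 2↦2, 3↦4, 4↦3]  zeros at y ∈ ∅
  x = 2: [0↦4, 1↦4, 2↦1, 3↦0, 4↦1]  zeros at y ∈ {3}
  x = 3: [0↦0, 1↦2, 2↦1, 3↦2, 4↦0]  zeros at y ∈ {0, 4}
  x = 4: [0↦2, 1↦1, 2↦2, 3↦0, 4↦0]  zeros at y ∈ {3, 4}
Collecting zeros: affine points = {(0, 0), (2, 3), (3, 0), (3, 4), (4, 3), (4, 4)}.
Total count |C(F_5)_aff| = 6.


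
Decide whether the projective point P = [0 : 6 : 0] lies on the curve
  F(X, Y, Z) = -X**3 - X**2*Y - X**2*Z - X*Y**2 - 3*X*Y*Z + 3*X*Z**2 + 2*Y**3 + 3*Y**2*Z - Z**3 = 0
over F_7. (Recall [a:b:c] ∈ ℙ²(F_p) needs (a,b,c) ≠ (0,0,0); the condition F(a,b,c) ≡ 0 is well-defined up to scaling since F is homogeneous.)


F(0,6,0) ≡ 5 (mod 7); P is NOT on the curve.

Evaluate F(0, 6, 0) term-by-term (mod 7).
  -X**3 ↦ -1·0·1·1 = 0
  -X**2*Y ↦ -1·0·6·1 = 0
  -X**2*Z ↦ -1·0·1·0 = 0
  -X*Y**2 ↦ -1·0·36·1 = 0
  -3*X*Y*Z ↦ -3·0·6·0 = 0
  3*X*Z**2 ↦ 3·0·1·0 = 0
  2*Y**3 ↦ 2·1·216·1 = 432
  3*Y**2*Z ↦ 3·1·36·0 = 0
  -Z**3 ↦ -1·1·1·0 = 0
Sum: F(0, 6, 0) = (0) + (0) + (0) + (0) + (0) + (0) + (432) + (0) + (0) = 432.
Reducing mod 7: 432 ≡ 5 (mod 7).
Since F(a, b, c) ≡ 5 ≠ 0 (mod 7), P does NOT lie on the curve.


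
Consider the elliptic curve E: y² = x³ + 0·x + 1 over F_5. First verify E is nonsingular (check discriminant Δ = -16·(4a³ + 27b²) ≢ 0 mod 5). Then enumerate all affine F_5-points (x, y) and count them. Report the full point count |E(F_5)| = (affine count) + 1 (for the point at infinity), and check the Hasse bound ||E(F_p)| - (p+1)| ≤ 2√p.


Affine points = {(0, 1), (0, 4), (2, 2), (2, 3), (4, 0)}; affine count = 5; |E(F_5)| = 6.

Discriminant check: Δ ∝ 4a³ + 27b² = 4·0³ + 27·1² = 4·0 + 27·1 ≡ 2 (mod 5). Nonzero ⇒ E is nonsingular.
For each x ∈ F_5, compute rhs = x³ + 0·x + 1 mod 5, then count y ∈ F_5 with y² ≡ rhs.
  x = 0: rhs = 1, matching y values: 1, 4 (2 points).
  x = 1: rhs = 2, matching y values: none (0 points).
  x = 2: rhs = 4, matching y values: 2, 3 (2 points).
  x = 3: rhs = 3, matching y values: none (0 points).
  x = 4: rhs = 0, matching y values: 0 (1 points).
Total affine count: 5.
Full point count |E(F_5)| = 5 + 1 = 6.
Hasse bound: |6 − (5+1)| = |0| = 0 ≤ 2√5 ≈ 4.4721 ✓.


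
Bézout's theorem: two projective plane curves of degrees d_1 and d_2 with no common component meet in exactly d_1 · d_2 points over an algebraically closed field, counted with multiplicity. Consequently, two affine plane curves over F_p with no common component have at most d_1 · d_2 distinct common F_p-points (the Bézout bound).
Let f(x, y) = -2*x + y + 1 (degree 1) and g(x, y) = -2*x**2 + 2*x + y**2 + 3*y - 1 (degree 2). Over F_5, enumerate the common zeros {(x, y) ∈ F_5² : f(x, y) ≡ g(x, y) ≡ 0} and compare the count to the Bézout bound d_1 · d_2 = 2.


Common zeros: {(4, 2)}; count = 1; Bézout bound = 2.

deg(f) = 1, deg(g) = 2, so Bézout bound = 2.
Scan x ∈ F_5. For each x, list the y ∈ F_5 with f(x, y) ≡ 0 and those with g(x, y) ≡ 0 (mod 5); the common zeros in that column are the intersection.
  x = 0: f ≡ 0 at y ∈ {4}; g ≡ 0 at y ∈ ∅; common: ∅.
  x = 1: f ≡ 0 at y ∈ {1}; g ≡ 0 at y ∈ ∅; common: ∅.
  x = 2: f ≡ 0 at y ∈ {3}; g ≡ 0 at y ∈ {0, 2}; common: ∅.
  x = 3: f ≡ 0 at y ∈ {0}; g ≡ 0 at y ∈ {3, 4}; common: ∅.
  x = 4: f ≡ 0 at y ∈ {2}; g ≡ 0 at y ∈ {0, 2}; common: {2}.
Collecting: common zeros = {(4, 2)}, so the count is 1.
Comparison with the Bézout bound: 1 ≤ 2 = deg(f)·deg(g), as expected for curves with no common component (the affine F_5-count falls short of the bound because intersections may lie at infinity, over extension fields, or carry multiplicity).


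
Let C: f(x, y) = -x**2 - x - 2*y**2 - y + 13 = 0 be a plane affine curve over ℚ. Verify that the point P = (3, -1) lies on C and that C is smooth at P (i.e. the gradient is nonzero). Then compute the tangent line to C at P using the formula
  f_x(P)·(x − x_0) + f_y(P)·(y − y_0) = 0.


Tangent line at P: -7*x + 3*y + 24 = 0.

Step 1: f(3, -1) = 0, so P lies on C.
Step 2: partial derivatives
  f_x(x, y) = -2*x - 1, f_y(x, y) = -4*y - 1.
  f_x(P) = -7, f_y(P) = 3 (gradient nonzero, so P is smooth).
Step 3: tangent line at P: -7·(x − 3) + 3·(y − -1) = 0.
Expanding: -7*x + 3*y + 24 = 0.


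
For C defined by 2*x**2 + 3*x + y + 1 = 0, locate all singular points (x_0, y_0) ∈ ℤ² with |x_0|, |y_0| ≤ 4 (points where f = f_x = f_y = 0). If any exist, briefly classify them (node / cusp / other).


No singular points in the scanned grid; C is smooth there.

Compute partial derivatives:
  f_x = 4*x + 3.
  f_y = 1.
f_y = 1 is a nonzero constant, so f_y never vanishes: no point (x, y) can satisfy f = f_x = f_y = 0. In particular no (x, y) ∈ {−4, ..., 4}² is singular; the curve is smooth.


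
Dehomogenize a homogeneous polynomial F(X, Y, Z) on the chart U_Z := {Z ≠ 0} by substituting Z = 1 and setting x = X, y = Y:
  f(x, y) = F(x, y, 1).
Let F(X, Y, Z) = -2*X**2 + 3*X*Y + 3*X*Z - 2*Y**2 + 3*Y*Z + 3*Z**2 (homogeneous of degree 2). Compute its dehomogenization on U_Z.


f(x, y) = -2*x**2 + 3*x*y + 3*x - 2*y**2 + 3*y + 3

On U_Z we set Z = 1. Each monomial c·X^i·Y^j·Z^k in F becomes c·x^i·y^j·1^k = c·x^i·y^j.
Substituting Z = 1: F(X, Y, 1) = -2*x**2 + 3*x*y + 3*x - 2*y**2 + 3*y + 3.
Note: deg(f) ≤ deg(F) = 2; strict inequality happens when F is divisible by Z (lost terms).


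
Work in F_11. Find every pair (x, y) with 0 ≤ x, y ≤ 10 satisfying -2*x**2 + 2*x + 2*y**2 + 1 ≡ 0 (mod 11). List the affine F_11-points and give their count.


Affine F_11-points: {(0, 4), (0, 7), (1, 4), (1, 7), (3, 0), (5, 5), (5, 6), (7, 5), (7, 6), (9, 0)}; count = 10.

For each of the 121 pairs (x, y) ∈ F_11², evaluate f(x, y) mod 11. Record the zeros.
  x = 0: [0↦1, 1↦3, 2↦9, 3↦8, 4↦0, 5↦7, 6↦7, 7↦0, 8↦8, 9↦9, 10↦3]  zeros at y ∈ {4, 7}
  x = 1: [0↦1, 1↦3, 2↦9, 3↦8, 4↦0, 5↦7, 6↦7, 7↦0, 8↦8, 9↦9, 10↦3]  zeros at y ∈ {4, 7}
  x = 2: [0↦8, 1↦10, 2↦5, 3↦4, 4↦7, 5↦3, 6↦3, 7↦7, 8↦4, 9↦5, 10↦10]  zeros at y ∈ ∅
  x = 3: [0↦0, 1↦2, 2↦8, 3↦7, 4↦10, 5↦6, 6↦6, 7↦10, 8↦7, 9↦8, 10↦2]  zeros at y ∈ {0}
  x = 4: [0↦10, 1↦1, 2↦7, 3↦6, 4↦9, 5↦5, 6↦5, 7↦9, 8↦6, 9↦7, 10↦1]  zeros at y ∈ ∅
  x = 5: [0↦5, 1↦7, 2↦2, 3↦1, 4↦4, 5↦0, 6↦0, 7↦4, 8↦1, 9↦2, 10↦7]  zeros at y ∈ {5, 6}
  x = 6: [0↦7, 1↦9, 2↦4, 3↦3, 4↦6, 5↦2, 6↦2, 7↦6, 8↦3, 9↦4, 10↦9]  zeros at y ∈ ∅
  x = 7: [0↦5, 1↦7, 2↦2, 3↦1, 4↦4, 5↦0, 6↦0, 7↦4, 8↦1, 9↦2, 10↦7]  zeros at y ∈ {5, 6}
  x = 8: [0↦10, 1↦1, 2↦7, 3↦6, 4↦9, 5↦5, 6↦5, 7↦9, 8↦6, 9↦7, 10↦1]  zeros at y ∈ ∅
  x = 9: [0↦0, 1↦2, 2↦8, 3↦7, 4↦10, 5↦6, 6↦6, 7↦10, 8↦7, 9↦8, 10↦2]  zeros at y ∈ {0}
  x = 10: [0↦8, 1↦10, 2↦5, 3↦4, 4↦7, 5↦3, 6↦3, 7↦7, 8↦4, 9↦5, 10↦10]  zeros at y ∈ ∅
Collecting zeros: affine points = {(0, 4), (0, 7), (1, 4), (1, 7), (3, 0), (5, 5), (5, 6), (7, 5), (7, 6), (9, 0)}.
Total count |C(F_11)_aff| = 10.


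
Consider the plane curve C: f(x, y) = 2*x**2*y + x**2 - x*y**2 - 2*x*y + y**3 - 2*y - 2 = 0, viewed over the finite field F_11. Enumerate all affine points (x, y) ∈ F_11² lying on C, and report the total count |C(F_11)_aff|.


Affine F_11-points: {(1, 3), (3, 8), (3, 9), (4, 1), (7, 5), (8, 1), (8, 9), (9, 3)}; count = 8.

For each of the 121 pairs (x, y) ∈ F_11², evaluate f(x, y) mod 11. Record the zeros.
  x = 0: [0↦9, 1↦8, 2↦2, 3↦8, 4↦10, 5↦3, 6↦4, 7↦8, 8↦10, 9↦5, 10↦10]  zeros at y ∈ ∅
  x = 1: [0↦10, 1↦8, 2↦10, 3↦0, 4↦6, 5↦1, 6↦2, 7↦4, 8↦2, 9↦2, 10↦10]  zeros at y ∈ {3}
  x = 2: [0↦2, 1↦3, 2↦6, 3↦6, 4↦9, 5↦10, 6↦4, 7↦8, 8↦6, 9↦4, 10↦8]  zeros at y ∈ ∅
  x = 3: [0↦7, 1↦4, 2↦1, 3↦4, 4↦8, 5↦8, 6↦10, 7↦9, 8↦0, 9↦0, 10↦4]  zeros at y ∈ {8, 9}
  x = 4: [0↦3, 1↦0, 2↦6, 3↦5, 4↦3, 5↦6, 6↦9, 7↦7, 8↦6, 9↦1, 10↦9]  zeros at y ∈ {1}
  x = 5: [0↦1, 1↦2, 2↦10, 3↦9, 4↦5, 5↦4, 6↦1, 7↦2, 8↦2, 9↦7, 10↦1]  zeros at y ∈ ∅
  x = 6: [0↦1, 1↦10, 2↦2, 3↦5, 4↦3, 5↦2, 6↦8, 7↦5, 8↦10, 9↦7, 10↦2]  zeros at y ∈ ∅
  x = 7: [0↦3, 1↦2, 2↦4, 3↦4, 4↦8, 5↦0, 6↦8, 7↦5, 8↦8, 9↦1, 10↦1]  zeros at y ∈ {5}
  x = 8: [0↦7, 1↦0, 2↦5, 3↦6, 4↦9, 5↦9, 6↦1, 7↦2, 8↦7, 9↦0, 10↦9]  zeros at y ∈ {1, 9}
  x = 9: [0↦2, 1↦4, 2↦5, 3↦0, 4↦6, 5↦7, 6↦9, 7↦7, 8↦7, 9↦4, 10↦4]  zeros at y ∈ {3}
  x = 10: [0↦10, 1↦3, 2↦4, 3↦8, 4↦10, 5↦5, 6↦10, 7↦9, 8↦8, 9↦2, 10↦8]  zeros at y ∈ ∅
Collecting zeros: affine points = {(1, 3), (3, 8), (3, 9), (4, 1), (7, 5), (8, 1), (8, 9), (9, 3)}.
Total count |C(F_11)_aff| = 8.


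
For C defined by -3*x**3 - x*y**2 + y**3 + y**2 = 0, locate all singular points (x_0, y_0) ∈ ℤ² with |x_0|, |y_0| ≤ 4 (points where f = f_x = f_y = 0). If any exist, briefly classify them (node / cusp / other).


Singular points: {(0, 0)}; classification: cusp.

Compute partial derivatives:
  f_x = -9*x**2 - y**2.
  f_y = -2*x*y + 3*y**2 + 2*y.
Scan x_0 ∈ {−4, ..., 4}. For each x_0, f_y(x_0, y) is a polynomial in y; find its integer roots y ∈ {−4, ..., 4}, then test f_x and f at those candidates.
  x = -4: f_y(-4, y) = 3*y**2 + 10*y; vanishes at y ∈ {0}. (-4, 0): f_x = -144 ≠ 0.
  x = -3: f_y(-3, y) = 3*y**2 + 8*y; vanishes at y ∈ {0}. (-3, 0): f_x = -81 ≠ 0.
  x = -2: f_y(-2, y) = 3*y**2 + 6*y; vanishes at y ∈ {-2, 0}. (-2, -2): f_x = -40 ≠ 0; (-2, 0): f_x = -36 ≠ 0.
  x = -1: f_y(-1, y) = 3*y**2 + 4*y; vanishes at y ∈ {0}. (-1, 0): f_x = -9 ≠ 0.
  x = 0: f_y(0, y) = 3*y**2 + 2*y; vanishes at y ∈ {0}. (0, 0): f_x = 0, f = 0 — SINGULAR.
  x = 1: f_y(1, y) = 3*y**2; vanishes at y ∈ {0}. (1, 0): f_x = -9 ≠ 0.
  x = 2: f_y(2, y) = 3*y**2 - 2*y; vanishes at y ∈ {0}. (2, 0): f_x = -36 ≠ 0.
  x = 3: f_y(3, y) = 3*y**2 - 4*y; vanishes at y ∈ {0}. (3, 0): f_x = -81 ≠ 0.
  x = 4: f_y(4, y) = 3*y**2 - 6*y; vanishes at y ∈ {0, 2}. (4, 0): f_x = -144 ≠ 0; (4, 2): f_x = -148 ≠ 0.
Only singular point on the grid: (0, 0).
Classify: substitute x = 0 + u, y = 0 + v and expand: f = -3*u**3 - u*v**2 + v**3 + v**2.
No constant or linear terms (consistent with a singular point). Quadratic part: v**2. Cubic part: -3*u**3 - u*v**2 + v**3.
The quadratic part v**2 is a perfect square, so there is a single (double) tangent line v = 0, i.e. y = 0. Restricting the cubic part to that line (v = 0) leaves -3*u**3 ≠ 0, so f is not divisible by v and the branch is v² ≈ 3*u**3 to lowest order — this is a cusp.
Classification: cusp.


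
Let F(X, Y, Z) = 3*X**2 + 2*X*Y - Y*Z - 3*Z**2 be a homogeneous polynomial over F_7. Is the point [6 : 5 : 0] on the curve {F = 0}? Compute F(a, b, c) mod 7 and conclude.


F(6,5,0) ≡ 0 (mod 7); P is on the curve.

Evaluate F(6, 5, 0) term-by-term (mod 7).
  3*X**2 ↦ 3·36·1·1 = 108
  2*X*Y ↦ 2·6·5·1 = 60
  -Y*Z ↦ -1·1·5·0 = 0
  -3*Z**2 ↦ -3·1·1·0 = 0
Sum: F(6, 5, 0) = (108) + (60) + (0) + (0) = 168.
Reducing mod 7: 168 ≡ 0 (mod 7).
Since F(a, b, c) ≡ 0 (mod 7), P lies on the curve.


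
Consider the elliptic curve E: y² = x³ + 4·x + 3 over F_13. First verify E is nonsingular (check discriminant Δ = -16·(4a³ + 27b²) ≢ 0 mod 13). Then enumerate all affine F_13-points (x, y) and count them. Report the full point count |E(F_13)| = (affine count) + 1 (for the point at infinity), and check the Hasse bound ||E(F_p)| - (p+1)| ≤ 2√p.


Affine points = {(0, 4), (0, 9), (3, 4), (3, 9), (6, 3), (6, 10), (7, 6), (7, 7), (8, 1), (8, 12), (9, 1), (9, 12), (10, 4), (10, 9), (11, 0)}; affine count = 15; |E(F_13)| = 16.

Discriminant check: Δ ∝ 4a³ + 27b² = 4·4³ + 27·3² = 4·64 + 27·9 ≡ 5 (mod 13). Nonzero ⇒ E is nonsingular.
For each x ∈ F_13, compute rhs = x³ + 4·x + 3 mod 13, then count y ∈ F_13 with y² ≡ rhs.
  x = 0: rhs = 3, matching y values: 4, 9 (2 points).
  x = 1: rhs = 8, matching y values: none (0 points).
  x = 2: rhs = 6, matching y values: none (0 points).
  x = 3: rhs = 3, matching y values: 4, 9 (2 points).
  x = 4: rhs = 5, matching y values: none (0 points).
  x = 5: rhs = 5, matching y values: none (0 points).
  x = 6: rhs = 9, matching y values: 3, 10 (2 points).
  x = 7: rhs = 10, matching y values: 6, 7 (2 points).
  x = 8: rhs = 1, matching y values: 1, 12 (2 points).
  x = 9: rhs = 1, matching y values: 1, 12 (2 points).
  x = 10: rhs = 3, matching y values: 4, 9 (2 points).
  x = 11: rhs = 0, matching y values: 0 (1 points).
  x = 12: rhs = 11, matching y values: none (0 points).
Total affine count: 15.
Full point count |E(F_13)| = 15 + 1 = 16.
Hasse bound: |16 − (13+1)| = |2| = 2 ≤ 2√13 ≈ 7.2111 ✓.


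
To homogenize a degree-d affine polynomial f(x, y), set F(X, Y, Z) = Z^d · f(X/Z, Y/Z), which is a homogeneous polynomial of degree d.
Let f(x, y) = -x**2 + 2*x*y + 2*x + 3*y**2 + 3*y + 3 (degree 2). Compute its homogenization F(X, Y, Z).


F(X, Y, Z) = -X**2 + 2*X*Y + 2*X*Z + 3*Y**2 + 3*Y*Z + 3*Z**2

deg(f) = 2.
Substitute x = X/Z, y = Y/Z into f, then multiply by Z^2.
  monomial -1·x^2·y^0 ↦ -1·X^2·Y^0·Z^0.
  monomial 2·x^1·y^1 ↦ 2·X^1·Y^1·Z^0.
  monomial 2·x^1·y^0 ↦ 2·X^1·Y^0·Z^1.
  monomial 3·x^0·y^2 ↦ 3·X^0·Y^2·Z^0.
  monomial 3·x^0·y^1 ↦ 3·X^0·Y^1·Z^1.
  monomial 3·x^0·y^0 ↦ 3·X^0·Y^0·Z^2.
Collecting: F(X, Y, Z) = -X**2 + 2*X*Y + 2*X*Z + 3*Y**2 + 3*Y*Z + 3*Z**2.


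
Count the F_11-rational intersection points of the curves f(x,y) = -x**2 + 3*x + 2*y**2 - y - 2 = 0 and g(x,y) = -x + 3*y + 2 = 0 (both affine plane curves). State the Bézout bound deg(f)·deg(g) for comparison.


Common zeros: {(2, 0), (5, 1)}; count = 2; Bézout bound = 2.

deg(f) = 2, deg(g) = 1, so Bézout bound = 2.
Scan x ∈ F_11. For each x, list the y ∈ F_11 with f(x, y) ≡ 0 and those with g(x, y) ≡ 0 (mod 11); the common zeros in that column are the intersection.
  x = 0: f ≡ 0 at y ∈ ∅; g ≡ 0 at y ∈ {3}; common: ∅.
  x = 1: f ≡ 0 at y ∈ {0, 6}; g ≡ 0 at y ∈ {7}; common: ∅.
  x = 2: f ≡ 0 at y ∈ {0, 6}; g ≡ 0 at y ∈ {0}; common: {0}.
  x = 3: f ≡ 0 at y ∈ ∅; g ≡ 0 at y ∈ {4}; common: ∅.
  x = 4: f ≡ 0 at y ∈ {2, 4}; g ≡ 0 at y ∈ {8}; common: ∅.
  x = 5: f ≡ 0 at y ∈ {1, 5}; g ≡ 0 at y ∈ {1}; common: {1}.
  x = 6: f ≡ 0 at y ∈ ∅; g ≡ 0 at y ∈ {5}; common: ∅.
  x = 7: f ≡ 0 at y ∈ ∅; g ≡ 0 at y ∈ {9}; common: ∅.
  x = 8: f ≡ 0 at y ∈ ∅; g ≡ 0 at y ∈ {2}; common: ∅.
  x = 9: f ≡ 0 at y ∈ {1, 5}; g ≡ 0 at y ∈ {6}; common: ∅.
  x = 10: f ≡ 0 at y ∈ {2, 4}; g ≡ 0 at y ∈ {10}; common: ∅.
Collecting: common zeros = {(2, 0), (5, 1)}, so the count is 2.
Comparison with the Bézout bound: 2 ≤ 2 = deg(f)·deg(g), as expected for curves with no common component (the bound is attained).


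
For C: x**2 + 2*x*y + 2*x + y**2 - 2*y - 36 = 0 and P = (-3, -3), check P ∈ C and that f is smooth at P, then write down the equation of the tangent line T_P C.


Tangent line at P: -10*x - 14*y - 72 = 0.

Step 1: f(-3, -3) = 0, so P lies on C.
Step 2: partial derivatives
  f_x(x, y) = 2*x + 2*y + 2, f_y(x, y) = 2*x + 2*y - 2.
  f_x(P) = -10, f_y(P) = -14 (gradient nonzero, so P is smooth).
Step 3: tangent line at P: -10·(x − -3) + -14·(y − -3) = 0.
Expanding: -10*x - 14*y - 72 = 0.


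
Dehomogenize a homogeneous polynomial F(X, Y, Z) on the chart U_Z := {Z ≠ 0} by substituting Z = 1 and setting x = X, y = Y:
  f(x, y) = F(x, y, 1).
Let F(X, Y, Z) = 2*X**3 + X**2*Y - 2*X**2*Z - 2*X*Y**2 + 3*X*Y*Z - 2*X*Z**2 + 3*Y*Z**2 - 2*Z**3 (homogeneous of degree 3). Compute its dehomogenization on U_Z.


f(x, y) = 2*x**3 + x**2*y - 2*x**2 - 2*x*y**2 + 3*x*y - 2*x + 3*y - 2

On U_Z we set Z = 1. Each monomial c·X^i·Y^j·Z^k in F becomes c·x^i·y^j·1^k = c·x^i·y^j.
Substituting Z = 1: F(X, Y, 1) = 2*x**3 + x**2*y - 2*x**2 - 2*x*y**2 + 3*x*y - 2*x + 3*y - 2.
Note: deg(f) ≤ deg(F) = 3; strict inequality happens when F is divisible by Z (lost terms).


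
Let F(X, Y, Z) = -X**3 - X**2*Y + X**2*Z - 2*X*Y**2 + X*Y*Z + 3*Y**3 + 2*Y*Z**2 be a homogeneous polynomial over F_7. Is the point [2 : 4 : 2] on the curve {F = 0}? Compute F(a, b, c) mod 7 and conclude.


F(2,4,2) ≡ 6 (mod 7); P is NOT on the curve.

Evaluate F(2, 4, 2) term-by-term (mod 7).
  -X**3 ↦ -1·8·1·1 = -8
  -X**2*Y ↦ -1·4·4·1 = -16
  X**2*Z ↦ 1·4·1·2 = 8
  -2*X*Y**2 ↦ -2·2·16·1 = -64
  X*Y*Z ↦ 1·2·4·2 = 16
  3*Y**3 ↦ 3·1·64·1 = 192
  2*Y*Z**2 ↦ 2·1·4·4 = 32
Sum: F(2, 4, 2) = (-8) + (-16) + (8) + (-64) + (16) + (192) + (32) = 160.
Reducing mod 7: 160 ≡ 6 (mod 7).
Since F(a, b, c) ≡ 6 ≠ 0 (mod 7), P does NOT lie on the curve.


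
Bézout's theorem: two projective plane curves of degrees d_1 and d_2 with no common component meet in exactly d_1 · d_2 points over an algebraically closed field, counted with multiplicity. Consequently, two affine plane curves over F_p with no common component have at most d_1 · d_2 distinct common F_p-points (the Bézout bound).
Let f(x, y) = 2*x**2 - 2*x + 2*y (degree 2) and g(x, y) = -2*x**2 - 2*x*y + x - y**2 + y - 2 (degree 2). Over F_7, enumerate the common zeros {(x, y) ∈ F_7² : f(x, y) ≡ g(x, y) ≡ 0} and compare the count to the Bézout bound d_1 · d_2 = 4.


Common zeros: ∅; count = 0; Bézout bound = 4.

deg(f) = 2, deg(g) = 2, so Bézout bound = 4.
Scan x ∈ F_7. For each x, list the y ∈ F_7 with f(x, y) ≡ 0 and those with g(x, y) ≡ 0 (mod 7); the common zeros in that column are the intersection.
  x = 0: f ≡ 0 at y ∈ {0}; g ≡ 0 at y ∈ {4}; common: ∅.
  x = 1: f ≡ 0 at y ∈ {0}; g ≡ 0 at y ∈ ∅; common: ∅.
  x = 2: f ≡ 0 at y ∈ {5}; g ≡ 0 at y ∈ ∅; common: ∅.
  x = 3: f ≡ 0 at y ∈ {1}; g ≡ 0 at y ∈ ∅; common: ∅.
  x = 4: f ≡ 0 at y ∈ {2}; g ≡ 0 at y ∈ ∅; common: ∅.
  x = 5: f ≡ 0 at y ∈ {1}; g ≡ 0 at y ∈ ∅; common: ∅.
  x = 6: f ≡ 0 at y ∈ {5}; g ≡ 0 at y ∈ ∅; common: ∅.
Collecting: common zeros = ∅, so the count is 0.
Comparison with the Bézout bound: 0 ≤ 4 = deg(f)·deg(g), as expected for curves with no common component (the affine F_7-count falls short of the bound because intersections may lie at infinity, over extension fields, or carry multiplicity).


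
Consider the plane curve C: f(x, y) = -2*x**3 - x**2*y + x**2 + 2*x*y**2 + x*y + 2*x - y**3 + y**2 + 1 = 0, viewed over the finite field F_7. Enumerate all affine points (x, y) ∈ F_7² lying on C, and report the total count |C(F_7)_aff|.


Affine F_7-points: {(1, 4), (2, 0), (3, 4), (4, 5), (5, 1), (5, 4), (5, 6), (6, 2)}; count = 8.

For each of the 49 pairs (x, y) ∈ F_7², evaluate f(x, y) mod 7. Record the zeros.
  x = 0: [0↦1, 1↦1, 2↦4, 3↦4, 4↦2, 5↦6, 6↦3]  zeros at y ∈ ∅
  x = 1: [0↦2, 1↦4, 2↦6, 3↦2, 4↦0, 5↦1, 6↦6]  zeros at y ∈ {4}
  x = 2: [0↦0, 1↦2, 2↦1, 3↦5, 4↦1, 5↦4, 6↦1]  zeros at y ∈ {0}
  x = 3: [0↦4, 1↦4, 2↦5, 3↦1, 4↦0, 5↦3, 6↦4]  zeros at y ∈ {4}
  x = 4: [0↦2, 1↦5, 2↦6, 3↦6, 4↦6, 5↦0, 6↦3]  zeros at y ∈ {5}
  x = 5: [0↦3, 1↦0, 2↦6, 3↦1, 4↦0, 5↦4, 6↦0]  zeros at y ∈ {1, 4, 6}
  x = 6: [0↦2, 1↦5, 2↦0, 3↦2, 4↦5, 5↦3, 6↦4]  zeros at y ∈ {2}
Collecting zeros: affine points = {(1, 4), (2, 0), (3, 4), (4, 5), (5, 1), (5, 4), (5, 6), (6, 2)}.
Total count |C(F_7)_aff| = 8.


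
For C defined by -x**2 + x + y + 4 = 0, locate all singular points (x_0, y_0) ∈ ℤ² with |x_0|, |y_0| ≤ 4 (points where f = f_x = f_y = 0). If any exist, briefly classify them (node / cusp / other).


No singular points in the scanned grid; C is smooth there.

Compute partial derivatives:
  f_x = 1 - 2*x.
  f_y = 1.
f_y = 1 is a nonzero constant, so f_y never vanishes: no point (x, y) can satisfy f = f_x = f_y = 0. In particular no (x, y) ∈ {−4, ..., 4}² is singular; the curve is smooth.


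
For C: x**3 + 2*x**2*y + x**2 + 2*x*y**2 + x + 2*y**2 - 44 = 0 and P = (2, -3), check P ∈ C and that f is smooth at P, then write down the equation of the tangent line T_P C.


Tangent line at P: 11*x - 28*y - 106 = 0.

Step 1: f(2, -3) = 0, so P lies on C.
Step 2: partial derivatives
  f_x(x, y) = 3*x**2 + 4*x*y + 2*x + 2*y**2 + 1, f_y(x, y) = 2*x**2 + 4*x*y + 4*y.
  f_x(P) = 11, f_y(P) = -28 (gradient nonzero, so P is smooth).
Step 3: tangent line at P: 11·(x − 2) + -28·(y − -3) = 0.
Expanding: 11*x - 28*y - 106 = 0.


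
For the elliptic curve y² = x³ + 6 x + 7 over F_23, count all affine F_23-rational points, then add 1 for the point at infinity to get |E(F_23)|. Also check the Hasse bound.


Affine points = {(2, 2), (2, 21), (3, 11), (3, 12), (4, 7), (4, 16), (5, 1), (5, 22), (6, 11), (6, 12), (7, 1), (7, 22), (9, 10), (9, 13), (10, 3), (10, 20), (11, 1), (11, 22), (12, 6), (12, 17), (14, 11), (14, 12), (16, 6), (16, 17), (17, 10), (17, 13), (18, 6), (18, 17), (20, 10), (20, 13), (22, 0)}; affine count = 31; |E(F_23)| = 32.

Discriminant check: Δ ∝ 4a³ + 27b² = 4·6³ + 27·7² = 4·216 + 27·49 ≡ 2 (mod 23). Nonzero ⇒ E is nonsingular.
For each x ∈ F_23, compute rhs = x³ + 6·x + 7 mod 23, then count y ∈ F_23 with y² ≡ rhs.
  x = 0: rhs = 7, matching y values: none (0 points).
  x = 1: rhs = 14, matching y values: none (0 points).
  x = 2: rhs = 4, matching y values: 2, 21 (2 points).
  x = 3: rhs = 6, matching y values: 11, 12 (2 points).
  x = 4: rhs = 3, matching y values: 7, 16 (2 points).
  x = 5: rhs = 1, matching y values: 1, 22 (2 points).
  x = 6: rhs = 6, matching y values: 11, 12 (2 points).
  x = 7: rhs = 1, matching y values: 1, 22 (2 points).
  x = 8: rhs = 15, matching y values: none (0 points).
  x = 9: rhs = 8, matching y values: 10, 13 (2 points).
  x = 10: rhs = 9, matching y values: 3, 20 (2 points).
  x = 11: rhs = 1, matching y values: 1, 22 (2 points).
  x = 12: rhs = 13, matching y values: 6, 17 (2 points).
  x = 13: rhs = 5, matching y values: none (0 points).
  x = 14: rhs = 6, matching y values: 11, 12 (2 points).
  x = 15: rhs = 22, matching y values: none (0 points).
  x = 16: rhs = 13, matching y values: 6, 17 (2 points).
  x = 17: rhs = 8, matching y values: 10, 13 (2 points).
  x = 18: rhs = 13, matching y values: 6, 17 (2 points).
  x = 19: rhs = 11, matching y values: none (0 points).
  x = 20: rhs = 8, matching y values: 10, 13 (2 points).
  x = 21: rhs = 10, matching y values: none (0 points).
  x = 22: rhs = 0, matching y values: 0 (1 points).
Total affine count: 31.
Full point count |E(F_23)| = 31 + 1 = 32.
Hasse bound: |32 − (23+1)| = |8| = 8 ≤ 2√23 ≈ 9.5917 ✓.


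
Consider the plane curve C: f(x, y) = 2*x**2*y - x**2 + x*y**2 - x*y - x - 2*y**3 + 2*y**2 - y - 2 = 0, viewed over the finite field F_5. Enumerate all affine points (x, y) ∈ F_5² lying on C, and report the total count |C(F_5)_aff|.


Affine F_5-points: {(4, 2)}; count = 1.

For each of the 25 pairs (x, y) ∈ F_5², evaluate f(x, y) mod 5. Record the zeros.
  x = 0: [0↦3, 1↦2, 2↦3, 3↦4, 4↦3]  zeros at y ∈ ∅
  x = 1: [0↦1, 1↦2, 2↦2, 3↦4, 4↦1]  zeros at y ∈ ∅
  x = 2: [0↦2, 1↦4, 2↦2, 3↦4, 4↦3]  zeros at y ∈ ∅
  x = 3: [0↦1, 1↦3, 2↦3, 3↦4, 4↦4]  zeros at y ∈ ∅
  x = 4: [0↦3, 1↦4, 2↦0, 3↦4, 4↦4]  zeros at y ∈ {2}
Collecting zeros: affine points = {(4, 2)}.
Total count |C(F_5)_aff| = 1.


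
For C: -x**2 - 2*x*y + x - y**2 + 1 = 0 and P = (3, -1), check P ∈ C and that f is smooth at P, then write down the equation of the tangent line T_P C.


Tangent line at P: -3*x - 4*y + 5 = 0.

Step 1: f(3, -1) = 0, so P lies on C.
Step 2: partial derivatives
  f_x(x, y) = -2*x - 2*y + 1, f_y(x, y) = -2*x - 2*y.
  f_x(P) = -3, f_y(P) = -4 (gradient nonzero, so P is smooth).
Step 3: tangent line at P: -3·(x − 3) + -4·(y − -1) = 0.
Expanding: -3*x - 4*y + 5 = 0.


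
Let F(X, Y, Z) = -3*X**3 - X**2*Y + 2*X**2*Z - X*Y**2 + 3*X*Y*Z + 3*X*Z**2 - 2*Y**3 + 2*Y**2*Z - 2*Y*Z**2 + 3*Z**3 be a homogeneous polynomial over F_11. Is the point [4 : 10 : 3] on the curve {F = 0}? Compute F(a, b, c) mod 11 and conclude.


F(4,10,3) ≡ 7 (mod 11); P is NOT on the curve.

Evaluate F(4, 10, 3) term-by-term (mod 11).
  -3*X**3 ↦ -3·64·1·1 = -192
  -X**2*Y ↦ -1·16·10·1 = -160
  2*X**2*Z ↦ 2·16·1·3 = 96
  -X*Y**2 ↦ -1·4·100·1 = -400
  3*X*Y*Z ↦ 3·4·10·3 = 360
  3*X*Z**2 ↦ 3·4·1·9 = 108
  -2*Y**3 ↦ -2·1·1000·1 = -2000
  2*Y**2*Z ↦ 2·1·100·3 = 600
  -2*Y*Z**2 ↦ -2·1·10·9 = -180
  3*Z**3 ↦ 3·1·1·27 = 81
Sum: F(4, 10, 3) = (-192) + (-160) + (96) + (-400) + (360) + (108) + (-2000) + (600) + (-180) + (81) = -1687.
Reducing mod 11: -1687 ≡ 7 (mod 11).
Since F(a, b, c) ≡ 7 ≠ 0 (mod 11), P does NOT lie on the curve.


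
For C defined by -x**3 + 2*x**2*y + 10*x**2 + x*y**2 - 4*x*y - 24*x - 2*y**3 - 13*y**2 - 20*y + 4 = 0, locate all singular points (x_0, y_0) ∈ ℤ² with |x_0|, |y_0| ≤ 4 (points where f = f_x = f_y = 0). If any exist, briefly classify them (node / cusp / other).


Singular points: {(2, -2)}; classification: cusp.

Compute partial derivatives:
  f_x = -3*x**2 + 4*x*y + 20*x + y**2 - 4*y - 24.
  f_y = 2*x**2 + 2*x*y - 4*x - 6*y**2 - 26*y - 20.
Scan x_0 ∈ {−4, ..., 4}. For each x_0, f_y(x_0, y) is a polynomial in y; find its integer roots y ∈ {−4, ..., 4}, then test f_x and f at those candidates.
  x = -4: f_y(-4, y) = -6*y**2 - 34*y + 28; no integer root y with |y| ≤ 4.
  x = -3: f_y(-3, y) = -6*y**2 - 32*y + 10; no integer root y with |y| ≤ 4.
  x = -2: f_y(-2, y) = -6*y**2 - 30*y - 4; no integer root y with |y| ≤ 4.
  x = -1: f_y(-1, y) = -6*y**2 - 28*y - 14; no integer root y with |y| ≤ 4.
  x = 0: f_y(0, y) = -6*y**2 - 26*y - 20; vanishes at y ∈ {-1}. (0, -1): f_x = -19 ≠ 0.
  x = 1: f_y(1, y) = -6*y**2 - 24*y - 22; no integer root y with |y| ≤ 4.
  x = 2: f_y(2, y) = -6*y**2 - 22*y - 20; vanishes at y ∈ {-2}. (2, -2): f_x = 0, f = 0 — SINGULAR.
  x = 3: f_y(3, y) = -6*y**2 - 20*y - 14; vanishes at y ∈ {-1}. (3, -1): f_x = 2 ≠ 0.
  x = 4: f_y(4, y) = -6*y**2 - 18*y - 4; no integer root y with |y| ≤ 4.
Only singular point on the grid: (2, -2).
Classify: substitute x = 2 + u, y = -2 + v and expand: f = -u**3 + 2*u**2*v + u*v**2 - 2*v**3 + v**2.
No constant or linear terms (consistent with a singular point). Quadratic part: v**2. Cubic part: -u**3 + 2*u**2*v + u*v**2 - 2*v**3.
The quadratic part v**2 is a perfect square, so there is a single (double) tangent line v = 0, i.e. y = -2. Restricting the cubic part to that line (v = 0) leaves -u**3 ≠ 0, so f is not divisible by v and the branch is v² ≈ u**3 to lowest order — this is a cusp.
Classification: cusp.


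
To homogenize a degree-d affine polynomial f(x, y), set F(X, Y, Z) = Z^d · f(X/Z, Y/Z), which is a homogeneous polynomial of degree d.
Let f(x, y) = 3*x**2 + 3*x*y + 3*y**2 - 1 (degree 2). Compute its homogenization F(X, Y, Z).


F(X, Y, Z) = 3*X**2 + 3*X*Y + 3*Y**2 - Z**2

deg(f) = 2.
Substitute x = X/Z, y = Y/Z into f, then multiply by Z^2.
  monomial 3·x^2·y^0 ↦ 3·X^2·Y^0·Z^0.
  monomial 3·x^1·y^1 ↦ 3·X^1·Y^1·Z^0.
  monomial 3·x^0·y^2 ↦ 3·X^0·Y^2·Z^0.
  monomial -1·x^0·y^0 ↦ -1·X^0·Y^0·Z^2.
Collecting: F(X, Y, Z) = 3*X**2 + 3*X*Y + 3*Y**2 - Z**2.


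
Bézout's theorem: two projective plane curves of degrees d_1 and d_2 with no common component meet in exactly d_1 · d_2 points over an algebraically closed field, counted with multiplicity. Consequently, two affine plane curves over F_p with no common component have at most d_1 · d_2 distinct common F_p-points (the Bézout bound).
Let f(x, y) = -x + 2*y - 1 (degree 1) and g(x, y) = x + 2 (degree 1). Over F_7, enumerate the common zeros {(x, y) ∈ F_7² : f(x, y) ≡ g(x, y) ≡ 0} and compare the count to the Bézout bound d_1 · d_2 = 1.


Common zeros: {(5, 3)}; count = 1; Bézout bound = 1.

deg(f) = 1, deg(g) = 1, so Bézout bound = 1.
Scan x ∈ F_7. For each x, list the y ∈ F_7 with f(x, y) ≡ 0 and those with g(x, y) ≡ 0 (mod 7); the common zeros in that column are the intersection.
  x = 0: f ≡ 0 at y ∈ {4}; g ≡ 0 at y ∈ ∅; common: ∅.
  x = 1: f ≡ 0 at y ∈ {1}; g ≡ 0 at y ∈ ∅; common: ∅.
  x = 2: f ≡ 0 at y ∈ {5}; g ≡ 0 at y ∈ ∅; common: ∅.
  x = 3: f ≡ 0 at y ∈ {2}; g ≡ 0 at y ∈ ∅; common: ∅.
  x = 4: f ≡ 0 at y ∈ {6}; g ≡ 0 at y ∈ ∅; common: ∅.
  x = 5: f ≡ 0 at y ∈ {3}; g ≡ 0 at y ∈ {0, 1, 2, 3, 4, 5, 6}; common: {3}.
  x = 6: f ≡ 0 at y ∈ {0}; g ≡ 0 at y ∈ ∅; common: ∅.
Collecting: common zeros = {(5, 3)}, so the count is 1.
Comparison with the Bézout bound: 1 ≤ 1 = deg(f)·deg(g), as expected for curves with no common component (the bound is attained).


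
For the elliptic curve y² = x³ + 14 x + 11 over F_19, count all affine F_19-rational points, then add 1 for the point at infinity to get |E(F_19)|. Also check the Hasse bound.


Affine points = {(0, 7), (0, 12), (1, 8), (1, 11), (2, 3), (2, 16), (3, 2), (3, 17), (4, 6), (4, 13), (5, 4), (5, 15), (6, 8), (6, 11), (9, 7), (9, 12), (10, 7), (10, 12), (12, 8), (12, 11), (14, 5), (14, 14), (15, 9), (15, 10)}; affine count = 24; |E(F_19)| = 25.

Discriminant check: Δ ∝ 4a³ + 27b² = 4·14³ + 27·11² = 4·2744 + 27·121 ≡ 12 (mod 19). Nonzero ⇒ E is nonsingular.
For each x ∈ F_19, compute rhs = x³ + 14·x + 11 mod 19, then count y ∈ F_19 with y² ≡ rhs.
  x = 0: rhs = 11, matching y values: 7, 12 (2 points).
  x = 1: rhs = 7, matching y values: 8, 11 (2 points).
  x = 2: rhs = 9, matching y values: 3, 16 (2 points).
  x = 3: rhs = 4, matching y values: 2, 17 (2 points).
  x = 4: rhs = 17, matching y values: 6, 13 (2 points).
  x = 5: rhs = 16, matching y values: 4, 15 (2 points).
  x = 6: rhs = 7, matching y values: 8, 11 (2 points).
  x = 7: rhs = 15, matching y values: none (0 points).
  x = 8: rhs = 8, matching y values: none (0 points).
  x = 9: rhs = 11, matching y values: 7, 12 (2 points).
  x = 10: rhs = 11, matching y values: 7, 12 (2 points).
  x = 11: rhs = 14, matching y values: none (0 points).
  x = 12: rhs = 7, matching y values: 8, 11 (2 points).
  x = 13: rhs = 15, matching y values: none (0 points).
  x = 14: rhs = 6, matching y values: 5, 14 (2 points).
  x = 15: rhs = 5, matching y values: 9, 10 (2 points).
  x = 16: rhs = 18, matching y values: none (0 points).
  x = 17: rhs = 13, matching y values: none (0 points).
  x = 18: rhs = 15, matching y values: none (0 points).
Total affine count: 24.
Full point count |E(F_19)| = 24 + 1 = 25.
Hasse bound: |25 − (19+1)| = |5| = 5 ≤ 2√19 ≈ 8.7178 ✓.


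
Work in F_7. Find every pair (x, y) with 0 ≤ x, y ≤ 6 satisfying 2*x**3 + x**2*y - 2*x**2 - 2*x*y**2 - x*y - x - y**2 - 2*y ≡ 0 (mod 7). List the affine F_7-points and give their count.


Affine F_7-points: {(0, 0), (0, 5), (2, 2), (2, 5), (3, 4), (5, 4)}; count = 6.

For each of the 49 pairs (x, y) ∈ F_7², evaluate f(x, y) mod 7. Record the zeros.
  x = 0: [0↦0, 1↦4, 2↦6, 3↦6, 4↦4, 5↦0, 6↦1]  zeros at y ∈ {0, 5}
  x = 1: [0↦6, 1↦1, 2↦4, 3↦1, 4↦6, 5↦5, 6↦5]  zeros at y ∈ ∅
  x = 2: [0↦6, 1↦1, 2↦0, 3↦3, 4↦3, 5↦0, 6↦1]  zeros at y ∈ {2, 5}
  x = 3: [0↦5, 1↦2, 2↦6, 3↦3, 4↦0, 5↦4, 6↦1]  zeros at y ∈ {4}
  x = 4: [0↦1, 1↦2, 2↦6, 3↦6, 4↦2, 5↦1, 6↦3]  zeros at y ∈ ∅
  x = 5: [0↦6, 1↦6, 2↦5, 3↦3, 4↦0, 5↦3, 6↦5]  zeros at y ∈ {4}
  x = 6: [0↦4, 1↦5, 2↦1, 3↦6, 4↦6, 5↦1, 6↦5]  zeros at y ∈ ∅
Collecting zeros: affine points = {(0, 0), (0, 5), (2, 2), (2, 5), (3, 4), (5, 4)}.
Total count |C(F_7)_aff| = 6.


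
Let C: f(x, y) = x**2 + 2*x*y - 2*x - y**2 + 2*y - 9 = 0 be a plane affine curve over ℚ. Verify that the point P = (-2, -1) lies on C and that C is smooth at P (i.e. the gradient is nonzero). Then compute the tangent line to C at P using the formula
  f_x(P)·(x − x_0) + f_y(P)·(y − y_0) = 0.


Tangent line at P: -8*x - 16 = 0.

Step 1: f(-2, -1) = 0, so P lies on C.
Step 2: partial derivatives
  f_x(x, y) = 2*x + 2*y - 2, f_y(x, y) = 2*x - 2*y + 2.
  f_x(P) = -8, f_y(P) = 0 (gradient nonzero, so P is smooth).
Step 3: tangent line at P: -8·(x − -2) + 0·(y − -1) = 0.
Expanding: -8*x - 16 = 0.


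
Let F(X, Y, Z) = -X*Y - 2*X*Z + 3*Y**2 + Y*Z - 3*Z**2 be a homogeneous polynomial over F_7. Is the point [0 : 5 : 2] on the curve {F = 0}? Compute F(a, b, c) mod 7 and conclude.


F(0,5,2) ≡ 3 (mod 7); P is NOT on the curve.

Evaluate F(0, 5, 2) term-by-term (mod 7).
  -X*Y ↦ -1·0·5·1 = 0
  -2*X*Z ↦ -2·0·1·2 = 0
  3*Y**2 ↦ 3·1·25·1 = 75
  Y*Z ↦ 1·1·5·2 = 10
  -3*Z**2 ↦ -3·1·1·4 = -12
Sum: F(0, 5, 2) = (0) + (0) + (75) + (10) + (-12) = 73.
Reducing mod 7: 73 ≡ 3 (mod 7).
Since F(a, b, c) ≡ 3 ≠ 0 (mod 7), P does NOT lie on the curve.


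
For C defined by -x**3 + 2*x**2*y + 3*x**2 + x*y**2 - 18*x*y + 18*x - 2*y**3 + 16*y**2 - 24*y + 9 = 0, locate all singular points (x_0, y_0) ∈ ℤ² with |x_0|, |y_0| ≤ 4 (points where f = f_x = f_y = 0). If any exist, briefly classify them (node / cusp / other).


Singular points: {(3, 3)}; classification: cusp.

Compute partial derivatives:
  f_x = -3*x**2 + 4*x*y + 6*x + y**2 - 18*y + 18.
  f_y = 2*x**2 + 2*x*y - 18*x - 6*y**2 + 32*y - 24.
Scan x_0 ∈ {−4, ..., 4}. For each x_0, f_y(x_0, y) is a polynomial in y; find its integer roots y ∈ {−4, ..., 4}, then test f_x and f at those candidates.
  x = -4: f_y(-4, y) = -6*y**2 + 24*y + 80; no integer root y with |y| ≤ 4.
  x = -3: f_y(-3, y) = -6*y**2 + 26*y + 48; no integer root y with |y| ≤ 4.
  x = -2: f_y(-2, y) = -6*y**2 + 28*y + 20; no integer root y with |y| ≤ 4.
  x = -1: f_y(-1, y) = -6*y**2 + 30*y - 4; no integer root y with |y| ≤ 4.
  x = 0: f_y(0, y) = -6*y**2 + 32*y - 24; no integer root y with |y| ≤ 4.
  x = 1: f_y(1, y) = -6*y**2 + 34*y - 40; vanishes at y ∈ {4}. (1, 4): f_x = -19 ≠ 0.
  x = 2: f_y(2, y) = -6*y**2 + 36*y - 52; no integer root y with |y| ≤ 4.
  x = 3: f_y(3, y) = -6*y**2 + 38*y - 60; vanishes at y ∈ {3}. (3, 3): f_x = 0, f = 0 — SINGULAR.
  x = 4: f_y(4, y) = -6*y**2 + 40*y - 64; vanishes at y ∈ {4}. (4, 4): f_x = 2 ≠ 0.
Only singular point on the grid: (3, 3).
Classify: substitute x = 3 + u, y = 3 + v and expand: f = -u**3 + 2*u**2*v + u*v**2 - 2*v**3 + v**2.
No constant or linear terms (consistent with a singular point). Quadratic part: v**2. Cubic part: -u**3 + 2*u**2*v + u*v**2 - 2*v**3.
The quadratic part v**2 is a perfect square, so there is a single (double) tangent line v = 0, i.e. y = 3. Restricting the cubic part to that line (v = 0) leaves -u**3 ≠ 0, so f is not divisible by v and the branch is v² ≈ u**3 to lowest order — this is a cusp.
Classification: cusp.


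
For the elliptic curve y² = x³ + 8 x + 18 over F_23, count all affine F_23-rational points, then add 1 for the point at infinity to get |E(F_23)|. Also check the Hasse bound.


Affine points = {(0, 8), (0, 15), (1, 2), (1, 21), (3, 0), (6, 11), (6, 12), (7, 7), (7, 16), (12, 5), (12, 18), (20, 6), (20, 17), (22, 3), (22, 20)}; affine count = 15; |E(F_23)| = 16.

Discriminant check: Δ ∝ 4a³ + 27b² = 4·8³ + 27·18² = 4·512 + 27·324 ≡ 9 (mod 23). Nonzero ⇒ E is nonsingular.
For each x ∈ F_23, compute rhs = x³ + 8·x + 18 mod 23, then count y ∈ F_23 with y² ≡ rhs.
  x = 0: rhs = 18, matching y values: 8, 15 (2 points).
  x = 1: rhs = 4, matching y values: 2, 21 (2 points).
  x = 2: rhs = 19, matching y values: none (0 points).
  x = 3: rhs = 0, matching y values: 0 (1 points).
  x = 4: rhs = 22, matching y values: none (0 points).
  x = 5: rhs = 22, matching y values: none (0 points).
  x = 6: rhs = 6, matching y values: 11, 12 (2 points).
  x = 7: rhs = 3, matching y values: 7, 16 (2 points).
  x = 8: rhs = 19, matching y values: none (0 points).
  x = 9: rhs = 14, matching y values: none (0 points).
  x = 10: rhs = 17, matching y values: none (0 points).
  x = 11: rhs = 11, matching y values: none (0 points).
  x = 12: rhs = 2, matching y values: 5, 18 (2 points).
  x = 13: rhs = 19, matching y values: none (0 points).
  x = 14: rhs = 22, matching y values: none (0 points).
  x = 15: rhs = 17, matching y values: none (0 points).
  x = 16: rhs = 10, matching y values: none (0 points).
  x = 17: rhs = 7, matching y values: none (0 points).
  x = 18: rhs = 14, matching y values: none (0 points).
  x = 19: rhs = 14, matching y values: none (0 points).
  x = 20: rhs = 13, matching y values: 6, 17 (2 points).
  x = 21: rhs = 17, matching y values: none (0 points).
  x = 22: rhs = 9, matching y values: 3, 20 (2 points).
Total affine count: 15.
Full point count |E(F_23)| = 15 + 1 = 16.
Hasse bound: |16 − (23+1)| = |-8| = 8 ≤ 2√23 ≈ 9.5917 ✓.


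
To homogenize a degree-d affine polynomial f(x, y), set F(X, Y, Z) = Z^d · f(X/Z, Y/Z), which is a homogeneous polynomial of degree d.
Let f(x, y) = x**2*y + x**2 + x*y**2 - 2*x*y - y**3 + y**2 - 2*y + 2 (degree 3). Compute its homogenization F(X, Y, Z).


F(X, Y, Z) = X**2*Y + X**2*Z + X*Y**2 - 2*X*Y*Z - Y**3 + Y**2*Z - 2*Y*Z**2 + 2*Z**3

deg(f) = 3.
Substitute x = X/Z, y = Y/Z into f, then multiply by Z^3.
  monomial 1·x^2·y^1 ↦ 1·X^2·Y^1·Z^0.
  monomial 1·x^2·y^0 ↦ 1·X^2·Y^0·Z^1.
  monomial 1·x^1·y^2 ↦ 1·X^1·Y^2·Z^0.
  monomial -2·x^1·y^1 ↦ -2·X^1·Y^1·Z^1.
  monomial -1·x^0·y^3 ↦ -1·X^0·Y^3·Z^0.
  monomial 1·x^0·y^2 ↦ 1·X^0·Y^2·Z^1.
  monomial -2·x^0·y^1 ↦ -2·X^0·Y^1·Z^2.
  monomial 2·x^0·y^0 ↦ 2·X^0·Y^0·Z^3.
Collecting: F(X, Y, Z) = X**2*Y + X**2*Z + X*Y**2 - 2*X*Y*Z - Y**3 + Y**2*Z - 2*Y*Z**2 + 2*Z**3.


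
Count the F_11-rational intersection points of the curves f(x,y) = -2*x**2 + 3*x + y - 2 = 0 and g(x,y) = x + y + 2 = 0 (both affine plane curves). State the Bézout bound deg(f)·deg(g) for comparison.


Common zeros: {(5, 4), (7, 2)}; count = 2; Bézout bound = 2.

deg(f) = 2, deg(g) = 1, so Bézout bound = 2.
Scan x ∈ F_11. For each x, list the y ∈ F_11 with f(x, y) ≡ 0 and those with g(x, y) ≡ 0 (mod 11); the common zeros in that column are the intersection.
  x = 0: f ≡ 0 at y ∈ {2}; g ≡ 0 at y ∈ {9}; common: ∅.
  x = 1: f ≡ 0 at y ∈ {1}; g ≡ 0 at y ∈ {8}; common: ∅.
  x = 2: f ≡ 0 at y ∈ {4}; g ≡ 0 at y ∈ {7}; common: ∅.
  x = 3: f ≡ 0 at y ∈ {0}; g ≡ 0 at y ∈ {6}; common: ∅.
  x = 4: f ≡ 0 at y ∈ {0}; g ≡ 0 at y ∈ {5}; common: ∅.
  x = 5: f ≡ 0 at y ∈ {4}; g ≡ 0 at y ∈ {4}; common: {4}.
  x = 6: f ≡ 0 at y ∈ {1}; g ≡ 0 at y ∈ {3}; common: ∅.
  x = 7: f ≡ 0 at y ∈ {2}; g ≡ 0 at y ∈ {2}; common: {2}.
  x = 8: f ≡ 0 at y ∈ {7}; g ≡ 0 at y ∈ {1}; common: ∅.
  x = 9: f ≡ 0 at y ∈ {5}; g ≡ 0 at y ∈ {0}; common: ∅.
  x = 10: f ≡ 0 at y ∈ {7}; g ≡ 0 at y ∈ {10}; common: ∅.
Collecting: common zeros = {(5, 4), (7, 2)}, so the count is 2.
Comparison with the Bézout bound: 2 ≤ 2 = deg(f)·deg(g), as expected for curves with no common component (the bound is attained).


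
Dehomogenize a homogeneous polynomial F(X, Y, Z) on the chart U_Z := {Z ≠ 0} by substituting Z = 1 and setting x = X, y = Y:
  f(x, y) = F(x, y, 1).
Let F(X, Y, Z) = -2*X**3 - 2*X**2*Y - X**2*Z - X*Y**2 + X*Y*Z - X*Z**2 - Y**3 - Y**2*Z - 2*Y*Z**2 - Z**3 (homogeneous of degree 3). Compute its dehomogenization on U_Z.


f(x, y) = -2*x**3 - 2*x**2*y - x**2 - x*y**2 + x*y - x - y**3 - y**2 - 2*y - 1

On U_Z we set Z = 1. Each monomial c·X^i·Y^j·Z^k in F becomes c·x^i·y^j·1^k = c·x^i·y^j.
Substituting Z = 1: F(X, Y, 1) = -2*x**3 - 2*x**2*y - x**2 - x*y**2 + x*y - x - y**3 - y**2 - 2*y - 1.
Note: deg(f) ≤ deg(F) = 3; strict inequality happens when F is divisible by Z (lost terms).
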